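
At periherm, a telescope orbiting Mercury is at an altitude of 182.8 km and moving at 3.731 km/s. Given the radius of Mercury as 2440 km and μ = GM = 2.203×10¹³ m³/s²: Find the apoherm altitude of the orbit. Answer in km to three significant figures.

apoherm altitude ≈ 10200 km

r_p = 2440 + 182.8 = 2622.8 km = 2.623×10⁶ m.
Specific energy ε = v²/2 − μ/r = -1.439×10⁶ J/kg, so a = −μ/(2ε) = 7.653×10⁶ m.
The apsides satisfy r_p + r_a = 2a, so the apoherm radius is 2a − r_p = 1.268×10⁷ m = 12684 km.
Apoherm altitude = 12684 − 2440 = 10244 km.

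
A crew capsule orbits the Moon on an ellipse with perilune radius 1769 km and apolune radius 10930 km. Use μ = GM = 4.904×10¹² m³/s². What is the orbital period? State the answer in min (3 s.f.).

Semi-major axis a = (r_p + r_a)/2 = (1769.0 + 10930)/2 = 6349.5 km = 6.350×10⁶ m.
By Kepler's third law T = 2π√(a³/μ) = 2π × 7.225×10³ = 4.540×10⁴ s.
= 756.6 min.

T ≈ 757 min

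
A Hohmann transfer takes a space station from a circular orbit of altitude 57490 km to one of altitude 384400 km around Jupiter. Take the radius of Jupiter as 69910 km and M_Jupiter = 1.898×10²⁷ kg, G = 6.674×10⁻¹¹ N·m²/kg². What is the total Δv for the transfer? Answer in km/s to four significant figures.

Δv_total ≈ 13.52 km/s

μ = GM = 6.674×10⁻¹¹ × 1.898×10²⁷ = 1.267×10¹⁷ m³/s².
r₁ = 69910 + 57490 = 127400 km = 1.2740×10⁸ m.
r₂ = 69910 + 384400 = 454310 km = 4.5431×10⁸ m.
Transfer ellipse a_t = (r₁ + r₂)/2 = 2.909×10⁸ m.
At r₁: circular v_c1 = √(μ/r₁) = 31530 m/s; transfer-perijove v_p = √[μ(2/r₁ − 1/a_t)] = 39410 m/s.
Δv₁ = v_p − v_c1 = 7877 m/s.
At r₂: circular v_c2 = √(μ/r₂) = 16700 m/s; transfer-apojove v_a = √[μ(2/r₂ − 1/a_t)] = 11050 m/s.
Δv₂ = v_c2 − v_a = 5647 m/s.
Total Δv = Δv₁ + Δv₂ = 13520 m/s = 13.52 km/s.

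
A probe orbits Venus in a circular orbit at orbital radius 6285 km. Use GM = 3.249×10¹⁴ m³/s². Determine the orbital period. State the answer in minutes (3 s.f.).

r = 6285 km = 6.285×10⁶ m.
Kepler's third law: T = 2π√(r³/μ) = 2π√((6.285×10⁶)³ / 3.249×10¹⁴).
r³/μ = 7.641×10⁵ s², so T = 2π × 8.741×10² = 5.492×10³ s.
Converting: 5.492×10³ s ÷ 60.00 = 91.54 minutes.

T ≈ 91.5 minutes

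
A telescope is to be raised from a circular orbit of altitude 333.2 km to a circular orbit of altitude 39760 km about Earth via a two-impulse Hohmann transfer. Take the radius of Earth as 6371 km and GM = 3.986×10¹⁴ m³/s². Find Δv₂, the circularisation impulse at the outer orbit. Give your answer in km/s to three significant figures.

Δv ≈ 1.46 km/s

r₁ = 6371 + 333.2 = 6704.2 km = 6.7042×10⁶ m.
r₂ = 6371 + 39760 = 46131 km = 4.6131×10⁷ m.
Transfer ellipse a_t = (r₁ + r₂)/2 = 2.642×10⁷ m.
At r₁: circular v_c1 = √(μ/r₁) = 7711 m/s; transfer-perigee v_p = √[μ(2/r₁ − 1/a_t)] = 10190 m/s.
At r₂: circular v_c2 = √(μ/r₂) = 2939 m/s; transfer-apogee v_a = √[μ(2/r₂ − 1/a_t)] = 1481 m/s.
Δv₂ = v_c2 − v_a = 1459 m/s.
= 1.459 km/s.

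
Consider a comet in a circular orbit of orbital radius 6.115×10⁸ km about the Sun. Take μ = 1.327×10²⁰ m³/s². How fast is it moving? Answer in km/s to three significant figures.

v ≈ 14.7 km/s

r = 6.115×10⁸ km = 6.115×10¹¹ m.
For a circular orbit v = √(μ/r) = √(1.327×10²⁰ / 6.115×10¹¹) = √(2.170×10⁸) = 14730 m/s.
That is 14.73 km/s.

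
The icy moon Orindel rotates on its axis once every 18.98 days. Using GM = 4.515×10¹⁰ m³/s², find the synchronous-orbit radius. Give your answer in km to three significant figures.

r_sync ≈ 14500 km

T = 18.98 days = 1.640×10⁶ s.
A synchronous orbit has period T, so by Kepler's third law a = (μT²/4π²)^(1/3).
μT²/4π² = 4.515×10¹⁰ × (1.640×10⁶)² / 39.48 = 3.076×10²¹ m³.
a = 1.454×10⁷ m = 14543 km.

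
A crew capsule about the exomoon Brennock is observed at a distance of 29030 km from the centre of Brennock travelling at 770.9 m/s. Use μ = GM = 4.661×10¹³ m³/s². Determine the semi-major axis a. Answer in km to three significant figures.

r = 2.903×10⁷ m.
Specific orbital energy ε = v²/2 − μ/r = (770.9)²/2 − 4.661×10¹³/2.903×10⁷ = -1.308×10⁶ J/kg.
Since ε = −μ/(2a), a = −μ/(2ε) = 1.781×10⁷ m = 17811 km.

a ≈ 17800 km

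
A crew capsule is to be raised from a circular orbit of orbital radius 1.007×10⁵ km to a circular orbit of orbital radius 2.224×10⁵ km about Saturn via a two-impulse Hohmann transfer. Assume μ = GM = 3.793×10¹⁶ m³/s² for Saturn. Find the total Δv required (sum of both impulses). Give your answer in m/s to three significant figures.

Δv_total ≈ 6110 m/s

r₁ = 1.007×10⁵ km = 1.007×10⁸ m.
r₂ = 2.224×10⁵ km = 2.224×10⁸ m.
Transfer ellipse a_t = (r₁ + r₂)/2 = 1.616×10⁸ m.
At r₁: circular v_c1 = √(μ/r₁) = 19410 m/s; transfer-perikrone v_p = √[μ(2/r₁ − 1/a_t)] = 22770 m/s.
Δv₁ = v_p − v_c1 = 3364 m/s.
At r₂: circular v_c2 = √(μ/r₂) = 13060 m/s; transfer-apokrone v_a = √[μ(2/r₂ − 1/a_t)] = 10310 m/s.
Δv₂ = v_c2 − v_a = 2749 m/s.
Total Δv = Δv₁ + Δv₂ = 6112 m/s.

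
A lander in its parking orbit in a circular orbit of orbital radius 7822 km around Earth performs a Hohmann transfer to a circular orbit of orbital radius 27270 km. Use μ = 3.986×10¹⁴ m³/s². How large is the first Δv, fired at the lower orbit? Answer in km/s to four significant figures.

Δv ≈ 1.761 km/s

r₁ = 7822 km = 7.822×10⁶ m.
r₂ = 27270 km = 2.727×10⁷ m.
Transfer ellipse a_t = (r₁ + r₂)/2 = 1.755×10⁷ m.
At r₁: circular v_c1 = √(μ/r₁) = 7139 m/s; transfer-perigee v_p = √[μ(2/r₁ − 1/a_t)] = 8899 m/s.
Δv₁ = v_p − v_c1 = 1761 m/s.
= 1.761 km/s.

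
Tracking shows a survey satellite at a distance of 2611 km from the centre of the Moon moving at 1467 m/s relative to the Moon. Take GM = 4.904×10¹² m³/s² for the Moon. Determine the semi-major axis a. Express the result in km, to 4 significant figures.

r = 2.611×10⁶ m.
Specific orbital energy ε = v²/2 − μ/r = (1467)²/2 − 4.904×10¹²/2.611×10⁶ = -8.022×10⁵ J/kg.
Since ε = −μ/(2a), a = −μ/(2ε) = 3.057×10⁶ m = 3056.7 km.

a ≈ 3057 km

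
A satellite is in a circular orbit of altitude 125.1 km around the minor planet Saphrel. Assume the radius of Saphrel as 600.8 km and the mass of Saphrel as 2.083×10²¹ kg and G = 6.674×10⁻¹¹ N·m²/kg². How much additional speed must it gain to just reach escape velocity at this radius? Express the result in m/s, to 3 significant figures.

μ = GM = 6.674×10⁻¹¹ × 2.083×10²¹ = 1.390×10¹¹ m³/s².
r = 600.8 + 125.1 = 725.90 km = 7.2590×10⁵ m.
Circular speed v_c = √(μ/r) = 437.6 m/s.
Escape speed v_esc = √(2μ/r) = √2 × v_c = 618.9 m/s.
Δv = v_esc − v_c = 181.3 m/s.

Δv ≈ 181 m/s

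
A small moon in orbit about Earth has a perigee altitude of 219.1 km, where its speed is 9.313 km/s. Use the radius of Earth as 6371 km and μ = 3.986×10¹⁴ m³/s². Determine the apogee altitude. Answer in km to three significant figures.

apogee altitude ≈ 10300 km

r_p = 6371 + 219.1 = 6590.1 km = 6.590×10⁶ m.
Specific energy ε = v²/2 − μ/r = -1.712×10⁷ J/kg, so a = −μ/(2ε) = 1.164×10⁷ m.
The apsides satisfy r_p + r_a = 2a, so the apogee radius is 2a − r_p = 1.669×10⁷ m = 16694 km.
Apogee altitude = 16694 − 6371 = 10323 km.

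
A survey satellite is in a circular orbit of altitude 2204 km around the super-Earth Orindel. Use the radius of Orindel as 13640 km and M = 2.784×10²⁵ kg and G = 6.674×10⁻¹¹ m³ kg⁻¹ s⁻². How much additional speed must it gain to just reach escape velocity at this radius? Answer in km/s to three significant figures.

μ = GM = 6.674×10⁻¹¹ × 2.784×10²⁵ = 1.858×10¹⁵ m³/s².
r = 13640 + 2204 = 15844 km = 1.5844×10⁷ m.
Circular speed v_c = √(μ/r) = 10830 m/s.
Escape speed v_esc = √(2μ/r) = √2 × v_c = 15310 m/s.
Δv = v_esc − v_c = 4486 m/s = 4.486 km/s.

Δv ≈ 4.49 km/s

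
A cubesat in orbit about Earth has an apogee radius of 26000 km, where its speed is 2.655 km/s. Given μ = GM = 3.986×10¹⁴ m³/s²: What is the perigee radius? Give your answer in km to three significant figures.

r_a = 2.600×10⁷ m.
Specific energy ε = v²/2 − μ/r = -1.181×10⁷ J/kg, so a = −μ/(2ε) = 1.688×10⁷ m.
The apsides satisfy r_p + r_a = 2a, so the perigee radius is 2a − r_a = 7.762×10⁶ m = 7761.8 km.

perigee radius ≈ 7760 km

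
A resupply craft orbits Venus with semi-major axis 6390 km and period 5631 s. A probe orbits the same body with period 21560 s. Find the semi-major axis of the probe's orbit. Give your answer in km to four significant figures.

a₂ ≈ 15640 km

Kepler's third law: a³ ∝ T², so a₂ = a₁ (T₂/T₁)^(2/3).
T₂/T₁ = 3.829, (T₂/T₁)^(2/3) = 2.447.
a₂ = 6390 × 2.447 = 15640 km.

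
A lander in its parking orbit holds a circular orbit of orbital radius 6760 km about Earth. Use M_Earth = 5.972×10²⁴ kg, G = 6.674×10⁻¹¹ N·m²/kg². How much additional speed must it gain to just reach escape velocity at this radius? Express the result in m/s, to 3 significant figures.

μ = GM = 6.674×10⁻¹¹ × 5.972×10²⁴ = 3.986×10¹⁴ m³/s².
r = 6760 km = 6.760×10⁶ m.
Circular speed v_c = √(μ/r) = 7679 m/s.
Escape speed v_esc = √(2μ/r) = √2 × v_c = 10860 m/s.
Δv = v_esc − v_c = 3181 m/s.

Δv ≈ 3180 m/s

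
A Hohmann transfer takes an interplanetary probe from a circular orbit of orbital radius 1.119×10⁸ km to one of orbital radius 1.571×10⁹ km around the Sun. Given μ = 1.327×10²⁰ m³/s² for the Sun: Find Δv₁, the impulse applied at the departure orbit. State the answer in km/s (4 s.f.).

Δv ≈ 12.62 km/s

r₁ = 1.119×10⁸ km = 1.119×10¹¹ m.
r₂ = 1.571×10⁹ km = 1.571×10¹² m.
Transfer ellipse a_t = (r₁ + r₂)/2 = 8.414×10¹¹ m.
At r₁: circular v_c1 = √(μ/r₁) = 34440 m/s; transfer-perihelion v_p = √[μ(2/r₁ − 1/a_t)] = 47050 m/s.
Δv₁ = v_p − v_c1 = 12620 m/s.
= 12.62 km/s.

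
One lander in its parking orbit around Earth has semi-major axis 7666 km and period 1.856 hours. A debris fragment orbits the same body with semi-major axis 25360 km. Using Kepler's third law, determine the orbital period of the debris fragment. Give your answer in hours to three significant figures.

T₂ ≈ 11.2 hours

Kepler's third law: T² ∝ a³, so T₂ = T₁ (a₂/a₁)^(3/2).
a₂/a₁ = 3.308, (a₂/a₁)^(3/2) = 6.017.
T₂ = 1.856 × 6.017 = 11.17 hours.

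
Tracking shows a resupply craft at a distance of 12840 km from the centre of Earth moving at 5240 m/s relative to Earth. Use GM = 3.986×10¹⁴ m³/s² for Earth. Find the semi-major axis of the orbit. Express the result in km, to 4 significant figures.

a ≈ 11510 km

r = 1.284×10⁷ m.
Specific orbital energy ε = v²/2 − μ/r = (5240)²/2 − 3.986×10¹⁴/1.284×10⁷ = -1.731×10⁷ J/kg.
Since ε = −μ/(2a), a = −μ/(2ε) = 1.151×10⁷ m = 11510 km.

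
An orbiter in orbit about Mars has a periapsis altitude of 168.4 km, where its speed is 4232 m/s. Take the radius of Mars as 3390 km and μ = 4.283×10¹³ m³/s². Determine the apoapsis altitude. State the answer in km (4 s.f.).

r_p = 3390 + 168.4 = 3558.4 km = 3.558×10⁶ m.
Specific energy ε = v²/2 − μ/r = -3.081×10⁶ J/kg, so a = −μ/(2ε) = 6.950×10⁶ m.
The apsides satisfy r_p + r_a = 2a, so the apoapsis radius is 2a − r_p = 1.034×10⁷ m = 10341 km.
Apoapsis altitude = 10341 − 3390 = 6951.1 km.

apoapsis altitude ≈ 6951 km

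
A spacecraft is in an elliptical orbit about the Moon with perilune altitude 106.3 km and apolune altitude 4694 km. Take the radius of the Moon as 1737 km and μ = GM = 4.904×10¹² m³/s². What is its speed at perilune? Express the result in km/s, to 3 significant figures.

v ≈ 2.03 km/s

r_p = 1737 + 106.3 = 1843.3 km = 1.8433×10⁶ m.
r_a = 1737 + 4694 = 6431.0 km = 6.4310×10⁶ m.
Semi-major axis a = (r_p + r_a)/2 = 4137.1 km = 4.137×10⁶ m.
Vis-viva: v² = μ(2/r − 1/a) = 4.904×10¹² × (1.085×10⁻⁶ − 2.417×10⁻⁷) = 4.136×10⁶ m²/s².
v = 2034 m/s = 2.034 km/s.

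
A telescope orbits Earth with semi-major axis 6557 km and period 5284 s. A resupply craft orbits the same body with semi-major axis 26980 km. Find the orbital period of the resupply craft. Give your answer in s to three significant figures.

Kepler's third law: T² ∝ a³, so T₂ = T₁ (a₂/a₁)^(3/2).
a₂/a₁ = 4.115, (a₂/a₁)^(3/2) = 8.347.
T₂ = 5284 × 8.347 = 44100 s.

T₂ ≈ 44100 s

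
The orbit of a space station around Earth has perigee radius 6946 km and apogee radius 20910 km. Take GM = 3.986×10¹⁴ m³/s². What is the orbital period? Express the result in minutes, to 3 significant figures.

T ≈ 273 minutes

Semi-major axis a = (r_p + r_a)/2 = (6946.0 + 20910)/2 = 13928 km = 1.393×10⁷ m.
By Kepler's third law T = 2π√(a³/μ) = 2π × 2.604×10³ = 1.636×10⁴ s.
= 272.6 minutes.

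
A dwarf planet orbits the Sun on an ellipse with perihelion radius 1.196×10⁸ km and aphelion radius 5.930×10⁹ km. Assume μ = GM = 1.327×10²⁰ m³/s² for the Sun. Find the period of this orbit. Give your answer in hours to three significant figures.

Semi-major axis a = (r_p + r_a)/2 = (1.1960×10⁸ + 5.9300×10⁹)/2 = 3.0248×10⁹ km = 3.025×10¹² m.
By Kepler's third law T = 2π√(a³/μ) = 2π × 4.567×10⁸ = 2.869×10⁹ s.
= 7.971×10⁵ hours.

T ≈ 797000 hours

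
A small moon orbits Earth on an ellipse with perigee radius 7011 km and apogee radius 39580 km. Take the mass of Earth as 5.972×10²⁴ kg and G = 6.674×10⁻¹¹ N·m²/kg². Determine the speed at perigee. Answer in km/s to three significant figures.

μ = GM = 6.674×10⁻¹¹ × 5.972×10²⁴ = 3.986×10¹⁴ m³/s².
Semi-major axis a = (r_p + r_a)/2 = 23296 km = 2.330×10⁷ m.
Vis-viva: v² = μ(2/r − 1/a) = 3.986×10¹⁴ × (2.853×10⁻⁷ − 4.293×10⁻⁸) = 9.659×10⁷ m²/s².
v = 9828 m/s = 9.828 km/s.

v ≈ 9.83 km/s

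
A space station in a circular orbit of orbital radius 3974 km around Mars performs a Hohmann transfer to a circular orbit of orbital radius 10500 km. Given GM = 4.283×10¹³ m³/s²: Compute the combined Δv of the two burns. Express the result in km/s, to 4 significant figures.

r₁ = 3974 km = 3.974×10⁶ m.
r₂ = 10500 km = 1.050×10⁷ m.
Transfer ellipse a_t = (r₁ + r₂)/2 = 7.237×10⁶ m.
At r₁: circular v_c1 = √(μ/r₁) = 3283 m/s; transfer-periapsis v_p = √[μ(2/r₁ − 1/a_t)] = 3954 m/s.
Δv₁ = v_p − v_c1 = 671.4 m/s.
At r₂: circular v_c2 = √(μ/r₂) = 2020 m/s; transfer-apoapsis v_a = √[μ(2/r₂ − 1/a_t)] = 1497 m/s.
Δv₂ = v_c2 − v_a = 523.0 m/s.
Total Δv = Δv₁ + Δv₂ = 1194 m/s = 1.194 km/s.

Δv_total ≈ 1.194 km/s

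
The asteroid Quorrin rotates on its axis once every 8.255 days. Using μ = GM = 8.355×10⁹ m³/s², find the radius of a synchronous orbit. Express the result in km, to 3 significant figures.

r_sync ≈ 4760 km

T = 8.255 days = 7.132×10⁵ s.
A synchronous orbit has period T, so by Kepler's third law a = (μT²/4π²)^(1/3).
μT²/4π² = 8.355×10⁹ × (7.132×10⁵)² / 39.48 = 1.077×10²⁰ m³.
a = 4.757×10⁶ m = 4757.2 km.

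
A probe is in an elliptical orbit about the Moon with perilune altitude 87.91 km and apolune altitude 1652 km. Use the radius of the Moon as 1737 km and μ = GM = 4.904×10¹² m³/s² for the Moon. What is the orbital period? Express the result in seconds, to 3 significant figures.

T ≈ 11900 seconds

r_p = 1737 + 87.91 = 1824.9 km = 1.8249×10⁶ m.
r_a = 1737 + 1652 = 3389.0 km = 3.3890×10⁶ m.
Semi-major axis a = (r_p + r_a)/2 = (1824.9 + 3389.0)/2 = 2607.0 km = 2.607×10⁶ m.
By Kepler's third law T = 2π√(a³/μ) = 2π × 1.901×10³ = 1.194×10⁴ s.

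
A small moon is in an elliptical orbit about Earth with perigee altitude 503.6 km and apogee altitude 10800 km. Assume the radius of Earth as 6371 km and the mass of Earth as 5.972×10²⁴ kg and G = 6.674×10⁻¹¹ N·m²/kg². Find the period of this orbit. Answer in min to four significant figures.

μ = GM = 6.674×10⁻¹¹ × 5.972×10²⁴ = 3.986×10¹⁴ m³/s².
r_p = 6371 + 503.6 = 6874.6 km = 6.8746×10⁶ m.
r_a = 6371 + 10800 = 17171 km = 1.7171×10⁷ m.
Semi-major axis a = (r_p + r_a)/2 = (6874.6 + 17171)/2 = 12023 km = 1.202×10⁷ m.
By Kepler's third law T = 2π√(a³/μ) = 2π × 2.088×10³ = 1.312×10⁴ s.
= 218.7 min.

T ≈ 218.7 min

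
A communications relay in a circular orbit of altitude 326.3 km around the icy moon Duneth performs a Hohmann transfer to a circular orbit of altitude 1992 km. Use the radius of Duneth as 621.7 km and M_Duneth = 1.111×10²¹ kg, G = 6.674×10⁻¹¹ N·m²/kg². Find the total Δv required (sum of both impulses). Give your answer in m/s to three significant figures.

Δv_total ≈ 105 m/s

μ = GM = 6.674×10⁻¹¹ × 1.111×10²¹ = 7.415×10¹⁰ m³/s².
r₁ = 621.7 + 326.3 = 948.00 km = 9.4800×10⁵ m.
r₂ = 621.7 + 1992 = 2613.7 km = 2.6137×10⁶ m.
Transfer ellipse a_t = (r₁ + r₂)/2 = 1.781×10⁶ m.
At r₁: circular v_c1 = √(μ/r₁) = 279.7 m/s; transfer-periapsis v_p = √[μ(2/r₁ − 1/a_t)] = 338.8 m/s.
Δv₁ = v_p − v_c1 = 59.14 m/s.
At r₂: circular v_c2 = √(μ/r₂) = 168.4 m/s; transfer-apoapsis v_a = √[μ(2/r₂ − 1/a_t)] = 122.9 m/s.
Δv₂ = v_c2 − v_a = 45.54 m/s.
Total Δv = Δv₁ + Δv₂ = 104.7 m/s.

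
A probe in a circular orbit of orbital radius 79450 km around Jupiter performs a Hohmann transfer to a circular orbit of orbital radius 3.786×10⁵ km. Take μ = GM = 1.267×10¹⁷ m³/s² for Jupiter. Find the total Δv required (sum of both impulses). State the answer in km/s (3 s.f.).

Δv_total ≈ 18.9 km/s

r₁ = 79450 km = 7.945×10⁷ m.
r₂ = 3.786×10⁵ km = 3.786×10⁸ m.
Transfer ellipse a_t = (r₁ + r₂)/2 = 2.290×10⁸ m.
At r₁: circular v_c1 = √(μ/r₁) = 39930 m/s; transfer-perijove v_p = √[μ(2/r₁ − 1/a_t)] = 51340 m/s.
Δv₁ = v_p − v_c1 = 11410 m/s.
At r₂: circular v_c2 = √(μ/r₂) = 18290 m/s; transfer-apojove v_a = √[μ(2/r₂ − 1/a_t)] = 10770 m/s.
Δv₂ = v_c2 − v_a = 7519 m/s.
Total Δv = Δv₁ + Δv₂ = 18930 m/s = 18.93 km/s.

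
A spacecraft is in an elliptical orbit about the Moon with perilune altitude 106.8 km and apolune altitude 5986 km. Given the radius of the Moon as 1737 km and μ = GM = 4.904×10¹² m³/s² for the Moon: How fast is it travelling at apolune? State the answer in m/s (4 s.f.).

v ≈ 494.7 m/s

r_p = 1737 + 106.8 = 1843.8 km = 1.8438×10⁶ m.
r_a = 1737 + 5986 = 7723.0 km = 7.7230×10⁶ m.
Semi-major axis a = (r_p + r_a)/2 = 4783.4 km = 4.783×10⁶ m.
Vis-viva: v² = μ(2/r − 1/a) = 4.904×10¹² × (2.590×10⁻⁷ − 2.091×10⁻⁷) = 2.448×10⁵ m²/s².
v = 494.7 m/s.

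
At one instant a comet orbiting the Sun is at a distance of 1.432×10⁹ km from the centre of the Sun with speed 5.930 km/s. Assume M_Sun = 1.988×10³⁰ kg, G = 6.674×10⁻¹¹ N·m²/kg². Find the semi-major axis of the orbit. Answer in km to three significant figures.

a ≈ 8.84×10⁸ km

μ = GM = 6.674×10⁻¹¹ × 1.988×10³⁰ = 1.327×10²⁰ m³/s².
r = 1.432×10¹² m.
Vis-viva rearranged: 1/a = 2/r − v²/μ = 1.397×10⁻¹² − 2.650×10⁻¹³ = 1.132×10⁻¹² m⁻¹.
a = 8.837×10¹¹ m = 8.8370×10⁸ km.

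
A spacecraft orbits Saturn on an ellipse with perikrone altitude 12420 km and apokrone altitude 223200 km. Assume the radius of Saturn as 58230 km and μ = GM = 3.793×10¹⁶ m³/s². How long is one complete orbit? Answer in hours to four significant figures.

T ≈ 20.93 hours

r_p = 58230 + 12420 = 70650 km = 7.0650×10⁷ m.
r_a = 58230 + 223200 = 281430 km = 2.8143×10⁸ m.
Semi-major axis a = (r_p + r_a)/2 = (70650 + 2.8143×10⁵)/2 = 1.7604×10⁵ km = 1.760×10⁸ m.
By Kepler's third law T = 2π√(a³/μ) = 2π × 1.199×10⁴ = 7.535×10⁴ s.
= 20.93 hours.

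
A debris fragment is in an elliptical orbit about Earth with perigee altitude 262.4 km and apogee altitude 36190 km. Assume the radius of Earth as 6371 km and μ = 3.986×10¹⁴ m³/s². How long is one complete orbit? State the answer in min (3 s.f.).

T ≈ 640 min

r_p = 6371 + 262.4 = 6633.4 km = 6.6334×10⁶ m.
r_a = 6371 + 36190 = 42561 km = 4.2561×10⁷ m.
Semi-major axis a = (r_p + r_a)/2 = (6633.4 + 42561)/2 = 24597 km = 2.460×10⁷ m.
By Kepler's third law T = 2π√(a³/μ) = 2π × 6.110×10³ = 3.839×10⁴ s.
= 639.9 min.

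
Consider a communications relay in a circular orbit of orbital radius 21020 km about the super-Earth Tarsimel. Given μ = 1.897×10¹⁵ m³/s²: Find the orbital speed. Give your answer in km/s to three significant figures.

v ≈ 9.50 km/s

r = 21020 km = 2.102×10⁷ m.
For a circular orbit v = √(μ/r) = √(1.897×10¹⁵ / 2.102×10⁷) = √(9.025×10⁷) = 9500 m/s.
That is 9.500 km/s.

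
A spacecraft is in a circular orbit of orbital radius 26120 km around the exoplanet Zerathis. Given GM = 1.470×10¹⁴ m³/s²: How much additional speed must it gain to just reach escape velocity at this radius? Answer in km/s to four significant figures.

Δv ≈ 0.9826 km/s

r = 26120 km = 2.612×10⁷ m.
Circular speed v_c = √(μ/r) = 2372 m/s.
Escape speed v_esc = √(2μ/r) = √2 × v_c = 3355 m/s.
Δv = v_esc − v_c = 982.6 m/s = 0.9826 km/s.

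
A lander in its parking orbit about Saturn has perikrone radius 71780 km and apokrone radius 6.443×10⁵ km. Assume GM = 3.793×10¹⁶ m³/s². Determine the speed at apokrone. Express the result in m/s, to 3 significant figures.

v ≈ 3440 m/s

Semi-major axis a = (r_p + r_a)/2 = 3.5804×10⁵ km = 3.580×10⁸ m.
Vis-viva: v² = μ(2/r − 1/a) = 3.793×10¹⁶ × (3.104×10⁻⁹ − 2.793×10⁻⁹) = 1.180×10⁷ m²/s².
v = 3435 m/s.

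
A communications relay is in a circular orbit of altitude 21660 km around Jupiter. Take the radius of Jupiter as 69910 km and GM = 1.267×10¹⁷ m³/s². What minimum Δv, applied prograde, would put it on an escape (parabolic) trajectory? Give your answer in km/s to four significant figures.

r = 69910 + 21660 = 91570 km = 9.1570×10⁷ m.
Circular speed v_c = √(μ/r) = 37200 m/s.
Escape speed v_esc = √(2μ/r) = √2 × v_c = 52600 m/s.
Δv = v_esc − v_c = 15410 m/s = 15.41 km/s.

Δv ≈ 15.41 km/s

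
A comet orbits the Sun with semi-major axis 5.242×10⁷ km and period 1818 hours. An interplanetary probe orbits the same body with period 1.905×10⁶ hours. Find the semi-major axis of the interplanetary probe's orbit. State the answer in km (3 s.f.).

a₂ ≈ 5.41×10⁹ km

Kepler's third law: a³ ∝ T², so a₂ = a₁ (T₂/T₁)^(2/3).
T₂/T₁ = 1048, (T₂/T₁)^(2/3) = 103.2.
a₂ = 5.242×10⁷ × 103.2 = 5.408×10⁹ km.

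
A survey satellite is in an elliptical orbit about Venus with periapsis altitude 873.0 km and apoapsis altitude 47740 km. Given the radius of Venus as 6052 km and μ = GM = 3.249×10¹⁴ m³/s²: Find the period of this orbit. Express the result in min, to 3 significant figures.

T ≈ 972 min

r_p = 6052 + 873.0 = 6925.0 km = 6.9250×10⁶ m.
r_a = 6052 + 47740 = 53792 km = 5.3792×10⁷ m.
Semi-major axis a = (r_p + r_a)/2 = (6925.0 + 53792)/2 = 30358 km = 3.036×10⁷ m.
By Kepler's third law T = 2π√(a³/μ) = 2π × 9.280×10³ = 5.831×10⁴ s.
= 971.8 min.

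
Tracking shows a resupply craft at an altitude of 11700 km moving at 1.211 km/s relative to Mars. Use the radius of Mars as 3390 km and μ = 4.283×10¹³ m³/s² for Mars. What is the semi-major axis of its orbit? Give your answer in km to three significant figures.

r = 3390 + 11700 = 15090 km = 1.509×10⁷ m.
Specific orbital energy ε = v²/2 − μ/r = (1211)²/2 − 4.283×10¹³/1.509×10⁷ = -2.105×10⁶ J/kg.
Since ε = −μ/(2a), a = −μ/(2ε) = 1.017×10⁷ m = 10173 km.

a ≈ 10200 km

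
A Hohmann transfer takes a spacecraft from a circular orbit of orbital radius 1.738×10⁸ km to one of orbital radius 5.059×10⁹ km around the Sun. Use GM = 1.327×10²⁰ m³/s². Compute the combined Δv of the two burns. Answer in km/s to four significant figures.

r₁ = 1.738×10⁸ km = 1.738×10¹¹ m.
r₂ = 5.059×10⁹ km = 5.059×10¹² m.
Transfer ellipse a_t = (r₁ + r₂)/2 = 2.616×10¹² m.
At r₁: circular v_c1 = √(μ/r₁) = 27630 m/s; transfer-perihelion v_p = √[μ(2/r₁ − 1/a_t)] = 38420 m/s.
Δv₁ = v_p − v_c1 = 10790 m/s.
At r₂: circular v_c2 = √(μ/r₂) = 5122 m/s; transfer-aphelion v_a = √[μ(2/r₂ − 1/a_t)] = 1320 m/s.
Δv₂ = v_c2 − v_a = 3802 m/s.
Total Δv = Δv₁ + Δv₂ = 14590 m/s = 14.59 km/s.

Δv_total ≈ 14.59 km/s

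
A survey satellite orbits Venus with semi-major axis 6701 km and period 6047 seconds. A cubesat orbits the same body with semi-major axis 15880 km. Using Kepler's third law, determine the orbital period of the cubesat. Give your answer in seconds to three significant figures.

Kepler's third law: T² ∝ a³, so T₂ = T₁ (a₂/a₁)^(3/2).
a₂/a₁ = 2.370, (a₂/a₁)^(3/2) = 3.648.
T₂ = 6047 × 3.648 = 22060 seconds.

T₂ ≈ 22100 seconds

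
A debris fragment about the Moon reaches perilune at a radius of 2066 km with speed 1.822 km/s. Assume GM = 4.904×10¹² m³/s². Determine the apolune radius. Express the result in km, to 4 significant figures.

r_p = 2.066×10⁶ m.
Specific energy ε = v²/2 − μ/r = -7.138×10⁵ J/kg, so a = −μ/(2ε) = 3.435×10⁶ m.
The apsides satisfy r_p + r_a = 2a, so the apolune radius is 2a − r_p = 4.804×10⁶ m = 4804.0 km.

apolune radius ≈ 4804 km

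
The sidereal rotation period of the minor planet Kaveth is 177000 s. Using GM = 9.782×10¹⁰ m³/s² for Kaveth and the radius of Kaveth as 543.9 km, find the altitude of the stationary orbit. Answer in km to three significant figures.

h_sync ≈ 3720 km

A synchronous orbit has period T, so by Kepler's third law a = (μT²/4π²)^(1/3).
μT²/4π² = 9.782×10¹⁰ × (1.770×10⁵)² / 39.48 = 7.763×10¹⁹ m³.
a = 4.266×10⁶ m = 4265.8 km.
Altitude h = a − R = 4265.8 − 543.9 = 3721.9 km.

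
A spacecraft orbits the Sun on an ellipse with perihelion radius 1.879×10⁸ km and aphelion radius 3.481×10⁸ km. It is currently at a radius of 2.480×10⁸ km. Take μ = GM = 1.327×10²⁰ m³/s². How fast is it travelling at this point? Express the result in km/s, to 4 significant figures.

Semi-major axis a = (r_p + r_a)/2 = 2.6800×10⁸ km = 2.680×10¹¹ m.
Vis-viva: v² = μ(2/r − 1/a) = 1.327×10²⁰ × (8.065×10⁻¹² − 3.731×10⁻¹²) = 5.750×10⁸ m²/s².
v = 23980 m/s = 23.98 km/s.

v ≈ 23.98 km/s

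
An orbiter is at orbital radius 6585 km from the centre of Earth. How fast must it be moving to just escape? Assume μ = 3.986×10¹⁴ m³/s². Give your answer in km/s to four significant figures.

r = 6585 km = 6.585×10⁶ m.
Escape speed v_esc = √(2μ/r) = √(2 × 3.986×10¹⁴ / 6.585×10⁶) = √(1.211×10⁸) = 11000 m/s.
= 11.00 km/s.

v_esc ≈ 11.00 km/s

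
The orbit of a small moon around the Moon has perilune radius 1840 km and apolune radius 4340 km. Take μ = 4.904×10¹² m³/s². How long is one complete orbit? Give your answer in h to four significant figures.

Semi-major axis a = (r_p + r_a)/2 = (1840.0 + 4340.0)/2 = 3090.0 km = 3.090×10⁶ m.
By Kepler's third law T = 2π√(a³/μ) = 2π × 2.453×10³ = 1.541×10⁴ s.
= 4.281 h.

T ≈ 4.281 h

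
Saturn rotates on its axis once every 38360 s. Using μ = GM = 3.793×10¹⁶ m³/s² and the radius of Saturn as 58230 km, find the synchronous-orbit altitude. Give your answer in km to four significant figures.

A synchronous orbit has period T, so by Kepler's third law a = (μT²/4π²)^(1/3).
μT²/4π² = 3.793×10¹⁶ × (3.836×10⁴)² / 39.48 = 1.414×10²⁴ m³.
a = 1.122×10⁸ m = 1.1223×10⁵ km.
Altitude h = a − R = 1.1223×10⁵ − 58230 = 54005 km.

h_sync ≈ 54000 km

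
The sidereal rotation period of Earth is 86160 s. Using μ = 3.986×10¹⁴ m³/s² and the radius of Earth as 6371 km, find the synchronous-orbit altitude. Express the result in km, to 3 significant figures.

h_sync ≈ 35800 km

A synchronous orbit has period T, so by Kepler's third law a = (μT²/4π²)^(1/3).
μT²/4π² = 3.986×10¹⁴ × (8.616×10⁴)² / 39.48 = 7.495×10²² m³.
a = 4.216×10⁷ m = 42163 km.
Altitude h = a − R = 42163 − 6371 = 35792 km.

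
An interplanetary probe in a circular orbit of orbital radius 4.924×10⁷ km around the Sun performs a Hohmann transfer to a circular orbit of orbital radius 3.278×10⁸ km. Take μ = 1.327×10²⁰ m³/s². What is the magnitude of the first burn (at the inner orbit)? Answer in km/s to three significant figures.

r₁ = 4.924×10⁷ km = 4.924×10¹⁰ m.
r₂ = 3.278×10⁸ km = 3.278×10¹¹ m.
Transfer ellipse a_t = (r₁ + r₂)/2 = 1.885×10¹¹ m.
At r₁: circular v_c1 = √(μ/r₁) = 51910 m/s; transfer-perihelion v_p = √[μ(2/r₁ − 1/a_t)] = 68450 m/s.
Δv₁ = v_p − v_c1 = 16540 m/s.
= 16.54 km/s.

Δv ≈ 16.5 km/s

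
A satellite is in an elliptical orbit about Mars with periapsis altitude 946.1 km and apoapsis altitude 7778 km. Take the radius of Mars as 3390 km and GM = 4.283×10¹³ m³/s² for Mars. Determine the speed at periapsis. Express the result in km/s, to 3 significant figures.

v ≈ 3.77 km/s

r_p = 3390 + 946.1 = 4336.1 km = 4.3361×10⁶ m.
r_a = 3390 + 7778 = 11168 km = 1.1168×10⁷ m.
Semi-major axis a = (r_p + r_a)/2 = 7752.1 km = 7.752×10⁶ m.
Vis-viva: v² = μ(2/r − 1/a) = 4.283×10¹³ × (4.612×10⁻⁷ − 1.290×10⁻⁷) = 1.423×10⁷ m²/s².
v = 3772 m/s = 3.772 km/s.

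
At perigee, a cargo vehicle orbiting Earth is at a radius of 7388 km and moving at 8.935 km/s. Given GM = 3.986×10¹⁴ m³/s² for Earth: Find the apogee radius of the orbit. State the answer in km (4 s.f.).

r_p = 7.388×10⁶ m.
Specific energy ε = v²/2 − μ/r = -1.404×10⁷ J/kg, so a = −μ/(2ε) = 1.420×10⁷ m.
The apsides satisfy r_p + r_a = 2a, so the apogee radius is 2a − r_p = 2.101×10⁷ m = 21012 km.

apogee radius ≈ 21010 km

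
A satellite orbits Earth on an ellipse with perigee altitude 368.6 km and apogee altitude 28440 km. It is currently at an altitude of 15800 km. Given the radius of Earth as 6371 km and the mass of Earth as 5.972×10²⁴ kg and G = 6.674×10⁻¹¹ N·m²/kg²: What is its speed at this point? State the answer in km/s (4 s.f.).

μ = GM = 6.674×10⁻¹¹ × 5.972×10²⁴ = 3.986×10¹⁴ m³/s².
r_p = 6371 + 368.6 = 6739.6 km = 6.7396×10⁶ m.
r_a = 6371 + 28440 = 34811 km = 3.4811×10⁷ m.
r = 6371 + 15800 = 22171 km = 2.217×10⁷ m.
Semi-major axis a = (r_p + r_a)/2 = 20775 km = 2.078×10⁷ m.
Vis-viva: v² = μ(2/r − 1/a) = 3.986×10¹⁴ × (9.021×10⁻⁸ − 4.813×10⁻⁸) = 1.677×10⁷ m²/s².
v = 4095 m/s = 4.095 km/s.

v ≈ 4.095 km/s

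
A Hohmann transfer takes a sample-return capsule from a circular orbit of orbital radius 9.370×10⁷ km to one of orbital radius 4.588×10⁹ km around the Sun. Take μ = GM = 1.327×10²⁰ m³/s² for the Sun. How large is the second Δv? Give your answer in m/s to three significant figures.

r₁ = 9.370×10⁷ km = 9.370×10¹⁰ m.
r₂ = 4.588×10⁹ km = 4.588×10¹² m.
Transfer ellipse a_t = (r₁ + r₂)/2 = 2.341×10¹² m.
At r₁: circular v_c1 = √(μ/r₁) = 37630 m/s; transfer-perihelion v_p = √[μ(2/r₁ − 1/a_t)] = 52690 m/s.
At r₂: circular v_c2 = √(μ/r₂) = 5378 m/s; transfer-aphelion v_a = √[μ(2/r₂ − 1/a_t)] = 1076 m/s.
Δv₂ = v_c2 − v_a = 4302 m/s.

Δv ≈ 4300 m/s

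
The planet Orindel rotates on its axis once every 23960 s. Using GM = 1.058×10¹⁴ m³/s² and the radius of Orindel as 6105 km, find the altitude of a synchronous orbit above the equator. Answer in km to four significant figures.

A synchronous orbit has period T, so by Kepler's third law a = (μT²/4π²)^(1/3).
μT²/4π² = 1.058×10¹⁴ × (2.396×10⁴)² / 39.48 = 1.539×10²¹ m³.
a = 1.154×10⁷ m = 11544 km.
Altitude h = a − R = 11544 − 6105 = 5439.3 km.

h_sync ≈ 5439 km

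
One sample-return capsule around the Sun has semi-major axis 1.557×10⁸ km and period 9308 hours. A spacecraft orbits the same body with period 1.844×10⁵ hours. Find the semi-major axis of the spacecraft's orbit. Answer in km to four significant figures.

Kepler's third law: a³ ∝ T², so a₂ = a₁ (T₂/T₁)^(2/3).
T₂/T₁ = 19.81, (T₂/T₁)^(2/3) = 7.322.
a₂ = 1.557×10⁸ × 7.322 = 1.140×10⁹ km.

a₂ ≈ 1.140×10⁹ km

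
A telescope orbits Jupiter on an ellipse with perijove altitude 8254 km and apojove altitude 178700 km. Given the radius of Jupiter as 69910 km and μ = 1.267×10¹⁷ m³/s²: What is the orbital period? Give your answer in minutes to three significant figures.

T ≈ 614 minutes

r_p = 69910 + 8254 = 78164 km = 7.8164×10⁷ m.
r_a = 69910 + 178700 = 248610 km = 2.4861×10⁸ m.
Semi-major axis a = (r_p + r_a)/2 = (78164 + 2.4861×10⁵)/2 = 1.6339×10⁵ km = 1.634×10⁸ m.
By Kepler's third law T = 2π√(a³/μ) = 2π × 5.867×10³ = 3.687×10⁴ s.
= 614.4 minutes.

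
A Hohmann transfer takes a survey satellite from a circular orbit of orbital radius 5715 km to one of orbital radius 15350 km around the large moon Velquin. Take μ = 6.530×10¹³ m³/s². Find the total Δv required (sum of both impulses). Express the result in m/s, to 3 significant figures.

r₁ = 5715 km = 5.715×10⁶ m.
r₂ = 15350 km = 1.535×10⁷ m.
Transfer ellipse a_t = (r₁ + r₂)/2 = 1.053×10⁷ m.
At r₁: circular v_c1 = √(μ/r₁) = 3380 m/s; transfer-periapsis v_p = √[μ(2/r₁ − 1/a_t)] = 4081 m/s.
Δv₁ = v_p − v_c1 = 700.5 m/s.
At r₂: circular v_c2 = √(μ/r₂) = 2063 m/s; transfer-apoapsis v_a = √[μ(2/r₂ − 1/a_t)] = 1519 m/s.
Δv₂ = v_c2 − v_a = 543.2 m/s.
Total Δv = Δv₁ + Δv₂ = 1244 m/s.

Δv_total ≈ 1240 m/s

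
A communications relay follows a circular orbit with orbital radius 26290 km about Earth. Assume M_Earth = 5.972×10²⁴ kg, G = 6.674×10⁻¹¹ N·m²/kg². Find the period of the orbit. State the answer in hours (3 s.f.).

μ = GM = 6.674×10⁻¹¹ × 5.972×10²⁴ = 3.986×10¹⁴ m³/s².
r = 26290 km = 2.629×10⁷ m.
Kepler's third law: T = 2π√(r³/μ) = 2π√((2.629×10⁷)³ / 3.986×10¹⁴).
r³/μ = 4.559×10⁷ s², so T = 2π × 6.752×10³ = 4.242×10⁴ s.
Converting: 4.242×10⁴ s ÷ 3600 = 11.78 hours.

T ≈ 11.8 hours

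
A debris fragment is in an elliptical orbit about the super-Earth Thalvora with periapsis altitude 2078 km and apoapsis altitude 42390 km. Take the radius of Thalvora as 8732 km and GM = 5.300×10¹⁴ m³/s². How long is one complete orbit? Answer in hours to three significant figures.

T ≈ 13.1 hours

r_p = 8732 + 2078 = 10810 km = 1.0810×10⁷ m.
r_a = 8732 + 42390 = 51122 km = 5.1122×10⁷ m.
Semi-major axis a = (r_p + r_a)/2 = (10810 + 51122)/2 = 30966 km = 3.097×10⁷ m.
By Kepler's third law T = 2π√(a³/μ) = 2π × 7.485×10³ = 4.703×10⁴ s.
= 13.06 hours.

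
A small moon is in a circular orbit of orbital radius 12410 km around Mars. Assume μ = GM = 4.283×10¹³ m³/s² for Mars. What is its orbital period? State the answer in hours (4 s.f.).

T ≈ 11.66 hours

r = 12410 km = 1.241×10⁷ m.
Kepler's third law: T = 2π√(r³/μ) = 2π√((1.241×10⁷)³ / 4.283×10¹³).
r³/μ = 4.462×10⁷ s², so T = 2π × 6.680×10³ = 4.197×10⁴ s.
Converting: 4.197×10⁴ s ÷ 3600 = 11.66 hours.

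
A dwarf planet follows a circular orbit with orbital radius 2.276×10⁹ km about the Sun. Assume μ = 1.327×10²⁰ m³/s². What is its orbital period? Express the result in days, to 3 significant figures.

T ≈ 21700 days

r = 2.276×10⁹ km = 2.276×10¹² m.
Kepler's third law: T = 2π√(r³/μ) = 2π√((2.276×10¹²)³ / 1.327×10²⁰).
r³/μ = 8.885×10¹⁶ s², so T = 2π × 2.981×10⁸ = 1.873×10⁹ s.
Converting: 1.873×10⁹ s ÷ 86400 = 21680 days.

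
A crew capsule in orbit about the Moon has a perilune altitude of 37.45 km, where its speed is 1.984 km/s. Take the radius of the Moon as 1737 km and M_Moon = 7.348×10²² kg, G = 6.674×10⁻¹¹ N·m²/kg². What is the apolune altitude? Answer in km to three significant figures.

μ = GM = 6.674×10⁻¹¹ × 7.348×10²² = 4.904×10¹² m³/s².
r_p = 1737 + 37.45 = 1774.5 km = 1.774×10⁶ m.
Specific energy ε = v²/2 − μ/r = -7.956×10⁵ J/kg, so a = −μ/(2ε) = 3.082×10⁶ m.
The apsides satisfy r_p + r_a = 2a, so the apolune radius is 2a − r_p = 4.390×10⁶ m = 4389.7 km.
Apolune altitude = 4389.7 − 1737 = 2652.7 km.

apolune altitude ≈ 2650 km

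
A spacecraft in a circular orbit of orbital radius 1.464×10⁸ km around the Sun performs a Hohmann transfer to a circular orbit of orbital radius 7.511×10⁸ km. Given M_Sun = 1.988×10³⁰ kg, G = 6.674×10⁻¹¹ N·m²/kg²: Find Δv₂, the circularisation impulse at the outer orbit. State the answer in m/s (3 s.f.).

Δv ≈ 5700 m/s

μ = GM = 6.674×10⁻¹¹ × 1.988×10³⁰ = 1.327×10²⁰ m³/s².
r₁ = 1.464×10⁸ km = 1.464×10¹¹ m.
r₂ = 7.511×10⁸ km = 7.511×10¹¹ m.
Transfer ellipse a_t = (r₁ + r₂)/2 = 4.488×10¹¹ m.
At r₁: circular v_c1 = √(μ/r₁) = 30100 m/s; transfer-perihelion v_p = √[μ(2/r₁ − 1/a_t)] = 38950 m/s.
At r₂: circular v_c2 = √(μ/r₂) = 13290 m/s; transfer-aphelion v_a = √[μ(2/r₂ − 1/a_t)] = 7591 m/s.
Δv₂ = v_c2 − v_a = 5699 m/s.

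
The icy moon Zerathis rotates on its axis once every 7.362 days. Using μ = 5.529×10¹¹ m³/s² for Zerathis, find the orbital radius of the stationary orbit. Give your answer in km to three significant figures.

T = 7.362 days = 6.361×10⁵ s.
A synchronous orbit has period T, so by Kepler's third law a = (μT²/4π²)^(1/3).
μT²/4π² = 5.529×10¹¹ × (6.361×10⁵)² / 39.48 = 5.666×10²¹ m³.
a = 1.783×10⁷ m = 17828 km.

r_sync ≈ 17800 km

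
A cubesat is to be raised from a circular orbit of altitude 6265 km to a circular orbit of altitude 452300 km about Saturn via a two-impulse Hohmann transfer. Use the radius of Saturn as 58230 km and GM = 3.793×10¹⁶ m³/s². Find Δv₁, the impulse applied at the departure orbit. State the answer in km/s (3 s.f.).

Δv ≈ 8.06 km/s

r₁ = 58230 + 6265 = 64495 km = 6.4495×10⁷ m.
r₂ = 58230 + 452300 = 510530 km = 5.1053×10⁸ m.
Transfer ellipse a_t = (r₁ + r₂)/2 = 2.875×10⁸ m.
At r₁: circular v_c1 = √(μ/r₁) = 24250 m/s; transfer-perikrone v_p = √[μ(2/r₁ − 1/a_t)] = 32320 m/s.
Δv₁ = v_p − v_c1 = 8065 m/s.
= 8.065 km/s.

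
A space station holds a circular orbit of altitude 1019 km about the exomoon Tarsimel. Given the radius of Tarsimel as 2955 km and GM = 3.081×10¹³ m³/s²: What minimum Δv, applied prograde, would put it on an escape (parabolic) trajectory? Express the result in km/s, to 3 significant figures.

r = 2955 + 1019 = 3974.0 km = 3.9740×10⁶ m.
Circular speed v_c = √(μ/r) = 2784 m/s.
Escape speed v_esc = √(2μ/r) = √2 × v_c = 3938 m/s.
Δv = v_esc − v_c = 1153 m/s = 1.153 km/s.

Δv ≈ 1.15 km/s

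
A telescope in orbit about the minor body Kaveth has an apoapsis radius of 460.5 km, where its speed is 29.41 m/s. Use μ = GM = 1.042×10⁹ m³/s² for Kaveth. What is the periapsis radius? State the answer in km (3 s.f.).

periapsis radius ≈ 109 km

r_a = 4.605×10⁵ m.
Specific energy ε = v²/2 − μ/r = -1.830×10³ J/kg, so a = −μ/(2ε) = 2.847×10⁵ m.
The apsides satisfy r_p + r_a = 2a, so the periapsis radius is 2a − r_a = 1.088×10⁵ m = 108.81 km.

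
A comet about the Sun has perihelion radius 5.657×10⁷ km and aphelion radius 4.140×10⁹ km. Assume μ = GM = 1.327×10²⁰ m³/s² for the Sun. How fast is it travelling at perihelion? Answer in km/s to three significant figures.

v ≈ 68.0 km/s

Semi-major axis a = (r_p + r_a)/2 = 2.0983×10⁹ km = 2.098×10¹² m.
Vis-viva: v² = μ(2/r − 1/a) = 1.327×10²⁰ × (3.535×10⁻¹¹ − 4.766×10⁻¹³) = 4.628×10⁹ m²/s².
v = 68030 m/s = 68.03 km/s.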